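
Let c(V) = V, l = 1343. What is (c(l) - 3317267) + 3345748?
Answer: 29824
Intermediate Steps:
(c(l) - 3317267) + 3345748 = (1343 - 3317267) + 3345748 = -3315924 + 3345748 = 29824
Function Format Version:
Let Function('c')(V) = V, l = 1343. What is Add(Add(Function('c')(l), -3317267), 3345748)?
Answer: 29824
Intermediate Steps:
Add(Add(Function('c')(l), -3317267), 3345748) = Add(Add(1343, -3317267), 3345748) = Add(-3315924, 3345748) = 29824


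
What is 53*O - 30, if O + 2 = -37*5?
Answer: -9941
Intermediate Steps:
O = -187 (O = -2 - 37*5 = -2 - 185 = -187)
53*O - 30 = 53*(-187) - 30 = -9911 - 30 = -9941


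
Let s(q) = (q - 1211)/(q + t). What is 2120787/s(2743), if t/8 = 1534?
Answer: 31843616805/1532 ≈ 2.0786e+7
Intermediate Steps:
t = 12272 (t = 8*1534 = 12272)
s(q) = (-1211 + q)/(12272 + q) (s(q) = (q - 1211)/(q + 12272) = (-1211 + q)/(12272 + q))
2120787/s(2743) = 2120787/(((-1211 + 2743)/(12272 + 2743))) = 2120787/((1532/15015)) = 2120787/(((1/15015)*1532)) = 2120787/(1532/15015) = 2120787*(15015/1532) = 31843616805/1532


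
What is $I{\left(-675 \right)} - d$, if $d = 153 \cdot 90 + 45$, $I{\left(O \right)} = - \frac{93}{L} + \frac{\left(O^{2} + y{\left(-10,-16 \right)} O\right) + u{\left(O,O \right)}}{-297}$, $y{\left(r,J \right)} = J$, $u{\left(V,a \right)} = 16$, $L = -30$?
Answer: $- \frac{45685753}{2970} \approx -15382.0$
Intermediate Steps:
$I{\left(O \right)} = \frac{9047}{2970} - \frac{O^{2}}{297} + \frac{16 O}{297}$ ($I{\left(O \right)} = - \frac{93}{-30} + \frac{\left(O^{2} - 16 O\right) + 16}{-297} = \left(-93\right) \left(- \frac{1}{30}\right) + \left(16 + O^{2} - 16 O\right) \left(- \frac{1}{297}\right) = \frac{31}{10} - \left(\frac{16}{297} - \frac{16 O}{297} + \frac{O^{2}}{297}\right) = \frac{9047}{2970} - \frac{O^{2}}{297} + \frac{16 O}{297}$)
$d = 13815$ ($d = 13770 + 45 = 13815$)
$I{\left(-675 \right)} - d = \left(\frac{9047}{2970} - \frac{\left(-675\right)^{2}}{297} + \frac{16}{297} \left(-675\right)\right) - 13815 = \left(\frac{9047}{2970} - \frac{16875}{11} - \frac{400}{11}\right) - 13815 = - \frac{4655203}{2970} - 13815 = - \frac{45685753}{2970}$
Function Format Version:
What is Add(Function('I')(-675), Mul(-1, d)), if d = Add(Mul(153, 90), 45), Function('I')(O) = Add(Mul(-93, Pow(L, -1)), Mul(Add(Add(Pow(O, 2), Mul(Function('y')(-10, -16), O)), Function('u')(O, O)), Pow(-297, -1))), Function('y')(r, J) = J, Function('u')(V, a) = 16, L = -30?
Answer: Rational(-45685753, 2970) ≈ -15382.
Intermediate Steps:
Function('I')(O) = Add(Rational(9047, 2970), Mul(Rational(-1, 297), Pow(O, 2)), Mul(Rational(16, 297), O)) (Function('I')(O) = Add(Mul(-93, Pow(-30, -1)), Mul(Add(Add(Pow(O, 2), Mul(-16, O)), 16), Pow(-297, -1))) = Add(Mul(-93, Rational(-1, 30)), Mul(Add(16, Pow(O, 2), Mul(-16, O)), Rational(-1, 297))) = Add(Rational(31, 10), Add(Rational(-16, 297), Mul(Rational(-1, 297), Pow(O, 2)), Mul(Rational(16, 297), O))) = Add(Rational(9047, 2970), Mul(Rational(-1, 297), Pow(O, 2)), Mul(Rational(16, 297), O)))
d = 13815 (d = Add(13770, 45) = 13815)
Add(Function('I')(-675), Mul(-1, d)) = Add(Add(Rational(9047, 2970), Mul(Rational(-1, 297), Pow(-675, 2)), Mul(Rational(16, 297), -675)), Mul(-1, 13815)) = Add(Add(Rational(9047, 2970), Mul(Rational(-1, 297), 455625), Rational(-400, 11)), -13815) = Add(Add(Rational(9047, 2970), Rational(-16875, 11), Rational(-400, 11)), -13815) = Add(Rational(-4655203, 2970), -13815) = Rational(-45685753, 2970)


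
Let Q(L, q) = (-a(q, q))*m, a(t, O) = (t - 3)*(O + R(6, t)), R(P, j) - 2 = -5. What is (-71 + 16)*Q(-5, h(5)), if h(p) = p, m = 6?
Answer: 1320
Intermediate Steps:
R(P, j) = -3 (R(P, j) = 2 - 5 = -3)
a(t, O) = (-3 + O)*(-3 + t) (a(t, O) = (t - 3)*(O - 3) = (-3 + t)*(-3 + O) = (-3 + O)*(-3 + t))
Q(L, q) = -54 - 6*q² + 36*q (Q(L, q) = -(9 - 3*q - 3*q + q*q)*6 = -(9 - 3*q - 3*q + q²)*6 = -(9 + q² - 6*q)*6 = (-9 - q² + 6*q)*6 = -54 - 6*q² + 36*q)
(-71 + 16)*Q(-5, h(5)) = (-71 + 16)*(-54 - 6*5² + 36*5) = -55*(-54 - 6*25 + 180) = -55*(-54 - 150 + 180) = -55*(-24) = 1320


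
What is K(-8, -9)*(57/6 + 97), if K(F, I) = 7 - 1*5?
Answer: 213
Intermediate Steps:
K(F, I) = 2 (K(F, I) = 7 - 5 = 2)
K(-8, -9)*(57/6 + 97) = 2*(57/6 + 97) = 2*(57*(⅙) + 97) = 2*(19/2 + 97) = 2*(213/2) = 213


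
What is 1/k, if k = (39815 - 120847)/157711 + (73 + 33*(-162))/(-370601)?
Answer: -58447854311/29198930129 ≈ -2.0017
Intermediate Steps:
k = -29198930129/58447854311 (k = -81032*1/157711 + (73 - 5346)*(-1/370601) = -81032/157711 - 5273*(-1/370601) = -81032/157711 + 5273/370601 = -29198930129/58447854311 ≈ -0.49957)
1/k = 1/(-29198930129/58447854311) = -58447854311/29198930129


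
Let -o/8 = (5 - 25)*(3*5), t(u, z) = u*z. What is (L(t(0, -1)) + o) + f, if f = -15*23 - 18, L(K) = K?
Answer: 2037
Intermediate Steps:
o = 2400 (o = -8*(5 - 25)*3*5 = -(-160)*15 = -8*(-300) = 2400)
f = -363 (f = -345 - 18 = -363)
(L(t(0, -1)) + o) + f = (0*(-1) + 2400) - 363 = (0 + 2400) - 363 = 2400 - 363 = 2037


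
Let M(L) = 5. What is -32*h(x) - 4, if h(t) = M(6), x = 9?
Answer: -164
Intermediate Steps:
h(t) = 5
-32*h(x) - 4 = -32*5 - 4 = -160 - 4 = -164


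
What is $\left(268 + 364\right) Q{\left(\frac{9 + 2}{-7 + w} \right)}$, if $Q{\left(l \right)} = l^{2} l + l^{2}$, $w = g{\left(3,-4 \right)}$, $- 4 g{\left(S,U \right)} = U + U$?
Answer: $- \frac{458832}{125} \approx -3670.7$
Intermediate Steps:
$g{\left(S,U \right)} = - \frac{U}{2}$ ($g{\left(S,U \right)} = - \frac{U + U}{4} = - \frac{2 U}{4} = - \frac{U}{2}$)
$w = 2$ ($w = \left(- \frac{1}{2}\right) \left(-4\right) = 2$)
$Q{\left(l \right)} = l^{2} + l^{3}$ ($Q{\left(l \right)} = l^{3} + l^{2} = l^{2} + l^{3}$)
$\left(268 + 364\right) Q{\left(\frac{9 + 2}{-7 + w} \right)} = \left(268 + 364\right) \left(\frac{9 + 2}{-7 + 2}\right)^{2} \left(1 + \frac{9 + 2}{-7 + 2}\right) = 632 \left(\frac{11}{-5}\right)^{2} \left(1 + \frac{11}{-5}\right) = 632 \left(11 \left(- \frac{1}{5}\right)\right)^{2} \left(1 + 11 \left(- \frac{1}{5}\right)\right) = 632 \left(- \frac{11}{5}\right)^{2} \left(1 - \frac{11}{5}\right) = 632 \cdot \frac{121}{25} \left(- \frac{6}{5}\right) = 632 \left(- \frac{726}{125}\right) = - \frac{458832}{125}$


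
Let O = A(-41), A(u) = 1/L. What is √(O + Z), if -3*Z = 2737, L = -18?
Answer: I*√32846/6 ≈ 30.206*I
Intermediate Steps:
A(u) = -1/18 (A(u) = 1/(-18) = -1/18)
O = -1/18 ≈ -0.055556
Z = -2737/3 (Z = -⅓*2737 = -2737/3 ≈ -912.33)
√(O + Z) = √(-1/18 - 2737/3) = √(-16423/18) = I*√32846/6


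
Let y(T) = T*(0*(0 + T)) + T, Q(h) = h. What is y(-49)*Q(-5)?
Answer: 245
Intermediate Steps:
y(T) = T (y(T) = T*(0*T) + T = T*0 + T = 0 + T = T)
y(-49)*Q(-5) = -49*(-5) = 245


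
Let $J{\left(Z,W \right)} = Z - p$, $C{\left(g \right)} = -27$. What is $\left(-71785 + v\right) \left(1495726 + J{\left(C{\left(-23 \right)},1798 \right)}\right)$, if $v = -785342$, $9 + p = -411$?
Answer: $-1282363990113$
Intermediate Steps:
$p = -420$ ($p = -9 - 411 = -420$)
$J{\left(Z,W \right)} = 420 + Z$ ($J{\left(Z,W \right)} = Z - -420 = Z + 420 = 420 + Z$)
$\left(-71785 + v\right) \left(1495726 + J{\left(C{\left(-23 \right)},1798 \right)}\right) = \left(-71785 - 785342\right) \left(1495726 + \left(420 - 27\right)\right) = - 857127 \left(1495726 + 393\right) = \left(-857127\right) 1496119 = -1282363990113$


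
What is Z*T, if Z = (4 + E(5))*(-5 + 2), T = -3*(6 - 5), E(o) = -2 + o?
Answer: 63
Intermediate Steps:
T = -3 (T = -3*1 = -3)
Z = -21 (Z = (4 + (-2 + 5))*(-5 + 2) = (4 + 3)*(-3) = 7*(-3) = -21)
Z*T = -21*(-3) = 63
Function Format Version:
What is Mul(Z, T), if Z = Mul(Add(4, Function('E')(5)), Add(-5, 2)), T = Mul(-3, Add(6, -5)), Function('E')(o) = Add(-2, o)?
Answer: 63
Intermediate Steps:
T = -3 (T = Mul(-3, 1) = -3)
Z = -21 (Z = Mul(Add(4, Add(-2, 5)), Add(-5, 2)) = Mul(Add(4, 3), -3) = Mul(7, -3) = -21)
Mul(Z, T) = Mul(-21, -3) = 63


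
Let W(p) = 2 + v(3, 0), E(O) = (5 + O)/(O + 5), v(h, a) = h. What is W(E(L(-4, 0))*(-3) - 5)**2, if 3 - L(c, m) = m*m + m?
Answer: 25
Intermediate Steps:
L(c, m) = 3 - m - m**2 (L(c, m) = 3 - (m*m + m) = 3 - (m**2 + m) = 3 - (m + m**2) = 3 + (-m - m**2) = 3 - m - m**2)
E(O) = 1 (E(O) = (5 + O)/(5 + O) = 1)
W(p) = 5 (W(p) = 2 + 3 = 5)
W(E(L(-4, 0))*(-3) - 5)**2 = 5**2 = 25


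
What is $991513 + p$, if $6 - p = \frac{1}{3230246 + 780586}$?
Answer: $\frac{3976816133807}{4010832} \approx 9.9152 \cdot 10^{5}$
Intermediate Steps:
$p = \frac{24064991}{4010832}$ ($p = 6 - \frac{1}{3230246 + 780586} = 6 - \frac{1}{4010832} = \frac{24064991}{4010832} \approx 6.0$)
$991513 + p = 991513 + \frac{24064991}{4010832} = \frac{3976816133807}{4010832}$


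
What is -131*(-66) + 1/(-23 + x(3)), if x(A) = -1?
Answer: 207503/24 ≈ 8646.0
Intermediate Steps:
-131*(-66) + 1/(-23 + x(3)) = -131*(-66) + 1/(-23 - 1) = 8646 + 1/(-24) = 8646 - 1/24 = 207503/24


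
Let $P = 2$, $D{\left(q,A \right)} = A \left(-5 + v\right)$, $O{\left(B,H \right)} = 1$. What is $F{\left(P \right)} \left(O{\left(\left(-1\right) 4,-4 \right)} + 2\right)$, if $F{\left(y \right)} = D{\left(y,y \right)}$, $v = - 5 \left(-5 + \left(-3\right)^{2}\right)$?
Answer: $-150$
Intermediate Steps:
$v = -20$ ($v = - 5 \left(-5 + 9\right) = \left(-5\right) 4 = -20$)
$D{\left(q,A \right)} = - 25 A$ ($D{\left(q,A \right)} = A \left(-5 - 20\right) = A \left(-25\right) = - 25 A$)
$F{\left(y \right)} = - 25 y$
$F{\left(P \right)} \left(O{\left(\left(-1\right) 4,-4 \right)} + 2\right) = \left(-25\right) 2 \left(1 + 2\right) = \left(-50\right) 3 = -150$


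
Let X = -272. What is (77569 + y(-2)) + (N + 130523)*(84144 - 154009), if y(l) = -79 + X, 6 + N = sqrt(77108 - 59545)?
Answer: -9118492987 - 69865*sqrt(17563) ≈ -9.1278e+9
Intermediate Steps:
N = -6 + sqrt(17563) (N = -6 + sqrt(77108 - 59545) = -6 + sqrt(17563) ≈ 126.53)
y(l) = -351 (y(l) = -79 - 272 = -351)
(77569 + y(-2)) + (N + 130523)*(84144 - 154009) = (77569 - 351) + ((-6 + sqrt(17563)) + 130523)*(84144 - 154009) = 77218 + (130517 + sqrt(17563))*(-69865) = 77218 + (-9118570205 - 69865*sqrt(17563)) = -9118492987 - 69865*sqrt(17563)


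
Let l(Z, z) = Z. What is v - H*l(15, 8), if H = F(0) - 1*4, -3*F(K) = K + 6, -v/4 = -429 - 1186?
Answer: 6550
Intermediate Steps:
v = 6460 (v = -4*(-429 - 1186) = -4*(-1615) = 6460)
F(K) = -2 - K/3 (F(K) = -(K + 6)/3 = -(6 + K)/3 = -2 - K/3)
H = -6 (H = (-2 - ⅓*0) - 1*4 = (-2 + 0) - 4 = -2 - 4 = -6)
v - H*l(15, 8) = 6460 - (-6)*15 = 6460 - 1*(-90) = 6460 + 90 = 6550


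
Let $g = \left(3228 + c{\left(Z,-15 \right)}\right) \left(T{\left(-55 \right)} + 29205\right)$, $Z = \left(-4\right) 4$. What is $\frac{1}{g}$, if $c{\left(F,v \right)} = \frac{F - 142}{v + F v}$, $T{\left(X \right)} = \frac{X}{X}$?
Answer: $\frac{225}{21207703252} \approx 1.0609 \cdot 10^{-8}$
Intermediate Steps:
$T{\left(X \right)} = 1$
$Z = -16$
$c{\left(F,v \right)} = \frac{-142 + F}{v + F v}$
$g = \frac{21207703252}{225}$ ($g = \left(3228 + \frac{-142 - 16}{\left(-15\right) \left(1 - 16\right)}\right) \left(1 + 29205\right) = \left(3228 - \frac{1}{15} \frac{1}{-15} \left(-158\right)\right) 29206 = \left(3228 - \left(- \frac{1}{225}\right) \left(-158\right)\right) 29206 = \left(3228 - \frac{158}{225}\right) 29206 = \frac{726142}{225} \cdot 29206 = \frac{21207703252}{225} \approx 9.4257 \cdot 10^{7}$)
$\frac{1}{g} = \frac{1}{\frac{21207703252}{225}} = \frac{225}{21207703252}$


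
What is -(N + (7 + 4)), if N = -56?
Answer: 45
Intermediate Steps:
-(N + (7 + 4)) = -(-56 + (7 + 4)) = -(-56 + 11) = -1*(-45) = 45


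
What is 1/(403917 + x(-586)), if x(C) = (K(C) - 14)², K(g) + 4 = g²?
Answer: 1/117908854801 ≈ 8.4811e-12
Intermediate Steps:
K(g) = -4 + g²
x(C) = (-18 + C²)² (x(C) = ((-4 + C²) - 14)² = (-18 + C²)²)
1/(403917 + x(-586)) = 1/(403917 + (-18 + (-586)²)²) = 1/(403917 + (-18 + 343396)²) = 1/(403917 + 343378²) = 1/(403917 + 117908450884) = 1/117908854801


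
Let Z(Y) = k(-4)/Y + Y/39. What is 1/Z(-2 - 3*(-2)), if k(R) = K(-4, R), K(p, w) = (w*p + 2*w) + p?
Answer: 39/43 ≈ 0.90698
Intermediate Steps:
K(p, w) = p + 2*w + p*w (K(p, w) = (p*w + 2*w) + p = (2*w + p*w) + p = p + 2*w + p*w)
k(R) = -4 - 2*R (k(R) = -4 + 2*R - 4*R = -4 - 2*R)
Z(Y) = 4/Y + Y/39 (Z(Y) = (-4 - 2*(-4))/Y + Y/39 = (-4 + 8)/Y + Y*(1/39) = 4/Y + Y/39)
1/Z(-2 - 3*(-2)) = 1/(4/(-2 - 3*(-2)) + (-2 - 3*(-2))/39) = 1/(4/(-2 + 6) + (-2 + 6)/39) = 1/(4/4 + (1/39)*4) = 1/(4*(1/4) + 4/39) = 1/(1 + 4/39) = 1/(43/39) = 39/43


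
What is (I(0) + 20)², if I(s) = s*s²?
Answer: 400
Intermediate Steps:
I(s) = s³
(I(0) + 20)² = (0³ + 20)² = (0 + 20)² = 20² = 400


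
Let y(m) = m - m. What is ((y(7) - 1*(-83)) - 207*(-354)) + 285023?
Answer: 358384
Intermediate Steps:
y(m) = 0
((y(7) - 1*(-83)) - 207*(-354)) + 285023 = ((0 - 1*(-83)) - 207*(-354)) + 285023 = ((0 + 83) + 73278) + 285023 = (83 + 73278) + 285023 = 73361 + 285023 = 358384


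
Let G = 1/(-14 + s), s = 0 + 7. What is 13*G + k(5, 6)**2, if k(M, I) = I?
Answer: 239/7 ≈ 34.143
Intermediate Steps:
s = 7
G = -1/7 (G = 1/(-14 + 7) = 1/(-7) = -1/7 ≈ -0.14286)
13*G + k(5, 6)**2 = 13*(-1/7) + 6**2 = -13/7 + 36 = 239/7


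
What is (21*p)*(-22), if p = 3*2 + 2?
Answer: -3696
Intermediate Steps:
p = 8 (p = 6 + 2 = 8)
(21*p)*(-22) = (21*8)*(-22) = 168*(-22) = -3696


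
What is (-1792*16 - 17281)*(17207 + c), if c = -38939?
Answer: 998650596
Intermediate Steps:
(-1792*16 - 17281)*(17207 + c) = (-1792*16 - 17281)*(17207 - 38939) = (-28672 - 17281)*(-21732) = -45953*(-21732) = 998650596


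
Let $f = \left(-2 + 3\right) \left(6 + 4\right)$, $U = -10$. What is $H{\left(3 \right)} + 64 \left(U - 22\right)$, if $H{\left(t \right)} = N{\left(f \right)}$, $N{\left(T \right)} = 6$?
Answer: $-2042$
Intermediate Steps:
$f = 10$ ($f = 1 \cdot 10 = 10$)
$H{\left(t \right)} = 6$
$H{\left(3 \right)} + 64 \left(U - 22\right) = 6 + 64 \left(-10 - 22\right) = 6 + 64 \left(-32\right) = 6 - 2048 = -2042$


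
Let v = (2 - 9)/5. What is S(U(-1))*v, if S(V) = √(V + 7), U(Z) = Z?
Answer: -7*√6/5 ≈ -3.4293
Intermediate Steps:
v = -7/5 (v = (⅕)*(-7) = -7/5 ≈ -1.4000)
S(V) = √(7 + V)
S(U(-1))*v = √(7 - 1)*(-7/5) = √6*(-7/5) = -7*√6/5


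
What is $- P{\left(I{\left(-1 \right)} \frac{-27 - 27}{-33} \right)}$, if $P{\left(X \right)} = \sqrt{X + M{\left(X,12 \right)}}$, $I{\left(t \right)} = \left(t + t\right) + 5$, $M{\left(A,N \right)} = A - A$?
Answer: $- \frac{3 \sqrt{66}}{11} \approx -2.2156$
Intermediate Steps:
$M{\left(A,N \right)} = 0$
$I{\left(t \right)} = 5 + 2 t$ ($I{\left(t \right)} = 2 t + 5 = 5 + 2 t$)
$P{\left(X \right)} = \sqrt{X}$ ($P{\left(X \right)} = \sqrt{X + 0} = \sqrt{X}$)
$- P{\left(I{\left(-1 \right)} \frac{-27 - 27}{-33} \right)} = - \sqrt{\left(5 + 2 \left(-1\right)\right) \frac{-27 - 27}{-33}} = - \sqrt{\left(5 - 2\right) \left(\left(-54\right) \left(- \frac{1}{33}\right)\right)} = - \sqrt{3 \cdot \frac{18}{11}} = - \sqrt{\frac{54}{11}} = - \frac{3 \sqrt{66}}{11}$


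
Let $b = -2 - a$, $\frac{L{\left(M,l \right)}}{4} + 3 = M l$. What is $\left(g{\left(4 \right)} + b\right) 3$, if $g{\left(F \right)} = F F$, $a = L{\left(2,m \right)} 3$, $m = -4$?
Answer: $438$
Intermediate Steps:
$L{\left(M,l \right)} = -12 + 4 M l$
$a = -132$ ($a = \left(-12 + 4 \cdot 2 \left(-4\right)\right) 3 = \left(-12 - 32\right) 3 = \left(-44\right) 3 = -132$)
$g{\left(F \right)} = F^{2}$
$b = 130$ ($b = -2 - -132 = -2 + 132 = 130$)
$\left(g{\left(4 \right)} + b\right) 3 = \left(4^{2} + 130\right) 3 = \left(16 + 130\right) 3 = 146 \cdot 3 = 438$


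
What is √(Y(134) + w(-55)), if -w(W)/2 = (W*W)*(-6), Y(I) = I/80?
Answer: √14520670/20 ≈ 190.53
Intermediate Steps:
Y(I) = I/80 (Y(I) = I*(1/80) = I/80)
w(W) = 12*W² (w(W) = -2*W*W*(-6) = -2*W²*(-6) = -(-12)*W² = 12*W²)
√(Y(134) + w(-55)) = √((1/80)*134 + 12*(-55)²) = √(67/40 + 12*3025) = √(67/40 + 36300) = √(1452067/40) = √14520670/20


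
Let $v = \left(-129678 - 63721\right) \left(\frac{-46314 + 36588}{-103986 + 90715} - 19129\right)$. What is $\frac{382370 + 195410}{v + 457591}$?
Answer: $\frac{1916929595}{12275161825282} \approx 0.00015616$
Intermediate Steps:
$v = \frac{49094574610967}{13271}$ ($v = - 193399 \left(- \frac{9726}{-13271} - 19129\right) = - 193399 \left(\left(-9726\right) \left(- \frac{1}{13271}\right) - 19129\right) = - 193399 \left(\frac{9726}{13271} - 19129\right) = \left(-193399\right) \left(- \frac{253851233}{13271}\right) = \frac{49094574610967}{13271} \approx 3.6994 \cdot 10^{9}$)
$\frac{382370 + 195410}{v + 457591} = \frac{382370 + 195410}{\frac{49094574610967}{13271} + 457591} = \frac{577780}{\frac{49100647301128}{13271}} = 577780 \cdot \frac{13271}{49100647301128} = \frac{1916929595}{12275161825282}$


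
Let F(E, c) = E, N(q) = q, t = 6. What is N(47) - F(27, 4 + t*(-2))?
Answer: 20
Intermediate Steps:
N(47) - F(27, 4 + t*(-2)) = 47 - 1*27 = 47 - 27 = 20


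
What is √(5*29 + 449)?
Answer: 3*√66 ≈ 24.372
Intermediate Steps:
√(5*29 + 449) = √(145 + 449) = √594 = 3*√66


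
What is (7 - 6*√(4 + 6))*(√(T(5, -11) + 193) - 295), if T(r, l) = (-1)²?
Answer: -(7 - 6*√10)*(295 - √194) ≈ 3365.5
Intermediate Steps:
T(r, l) = 1
(7 - 6*√(4 + 6))*(√(T(5, -11) + 193) - 295) = (7 - 6*√(4 + 6))*(√(1 + 193) - 295) = (7 - 6*√10)*(√194 - 295) = (7 - 6*√10)*(-295 + √194) = (-295 + √194)*(7 - 6*√10)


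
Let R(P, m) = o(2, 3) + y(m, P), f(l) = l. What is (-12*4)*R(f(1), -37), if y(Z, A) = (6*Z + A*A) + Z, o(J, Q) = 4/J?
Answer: 12288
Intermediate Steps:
y(Z, A) = A² + 7*Z (y(Z, A) = (6*Z + A²) + Z = (A² + 6*Z) + Z = A² + 7*Z)
R(P, m) = 2 + P² + 7*m (R(P, m) = 4/2 + (P² + 7*m) = 4*(½) + (P² + 7*m) = 2 + (P² + 7*m) = 2 + P² + 7*m)
(-12*4)*R(f(1), -37) = (-12*4)*(2 + 1² + 7*(-37)) = -48*(2 + 1 - 259) = -48*(-256) = 12288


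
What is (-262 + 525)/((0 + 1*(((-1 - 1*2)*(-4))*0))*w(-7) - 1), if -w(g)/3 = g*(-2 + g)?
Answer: -263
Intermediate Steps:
w(g) = -3*g*(-2 + g)
(-262 + 525)/((0 + 1*(((-1 - 1*2)*(-4))*0))*w(-7) - 1) = (-262 + 525)/((0 + 1*(((-1 - 1*2)*(-4))*0))*(3*(-7)*(2 - 1*(-7))) - 1) = 263/((0 + 1*(((-1 - 2)*(-4))*0))*(3*(-7)*(2 + 7)) - 1) = 263/((0 + 1*(-3*(-4)*0))*(3*(-7)*9) - 1) = 263/((0 + 1*(12*0))*(-189) - 1) = 263/((0 + 1*0)*(-189) - 1) = 263/((0 + 0)*(-189) - 1) = 263/(0*(-189) - 1) = 263/(0 - 1) = 263/(-1) = 263*(-1) = -263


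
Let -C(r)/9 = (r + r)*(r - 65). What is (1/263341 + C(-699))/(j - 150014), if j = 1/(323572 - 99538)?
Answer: 51556421748005898/804584236505725 ≈ 64.078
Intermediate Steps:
j = 1/224034 ≈ 4.4636e-6
C(r) = -18*r*(-65 + r) (C(r) = -9*(r + r)*(r - 65) = -9*2*r*(-65 + r) = -18*r*(-65 + r))
(1/263341 + C(-699))/(j - 150014) = (1/263341 + 18*(-699)*(65 - 1*(-699)))/(1/224034 - 150014) = (1/263341 + 18*(-699)*(65 + 699))/(-33608236475/224034) = (1/263341 + 18*(-699)*764)*(-224034/33608236475) = (1/263341 - 9612648)*(-224034/33608236475) = -2531404336967/263341*(-224034/33608236475) = 51556421748005898/804584236505725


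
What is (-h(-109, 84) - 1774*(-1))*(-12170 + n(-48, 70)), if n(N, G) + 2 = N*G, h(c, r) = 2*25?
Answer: -26777168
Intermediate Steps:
h(c, r) = 50
n(N, G) = -2 + G*N (n(N, G) = -2 + N*G = -2 + G*N)
(-h(-109, 84) - 1774*(-1))*(-12170 + n(-48, 70)) = (-1*50 - 1774*(-1))*(-12170 + (-2 + 70*(-48))) = (-50 + 1774)*(-12170 + (-2 - 3360)) = 1724*(-12170 - 3362) = 1724*(-15532) = -26777168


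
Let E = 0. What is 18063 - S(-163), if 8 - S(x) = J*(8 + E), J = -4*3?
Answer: 17959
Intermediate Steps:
J = -12
S(x) = 104 (S(x) = 8 - (-12)*(8 + 0) = 8 - (-12)*8 = 8 - 1*(-96) = 8 + 96 = 104)
18063 - S(-163) = 18063 - 1*104 = 18063 - 104 = 17959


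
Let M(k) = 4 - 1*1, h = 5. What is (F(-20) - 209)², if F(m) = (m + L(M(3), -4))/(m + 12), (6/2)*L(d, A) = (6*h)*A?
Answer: 162409/4 ≈ 40602.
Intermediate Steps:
M(k) = 3 (M(k) = 4 - 1 = 3)
L(d, A) = 10*A (L(d, A) = ((6*5)*A)/3 = (30*A)/3 = 10*A)
F(m) = (-40 + m)/(12 + m) (F(m) = (m + 10*(-4))/(m + 12) = (m - 40)/(12 + m) = (-40 + m)/(12 + m))
(F(-20) - 209)² = ((-40 - 20)/(12 - 20) - 209)² = (-60/(-8) - 209)² = (-⅛*(-60) - 209)² = (15/2 - 209)² = (-403/2)² = 162409/4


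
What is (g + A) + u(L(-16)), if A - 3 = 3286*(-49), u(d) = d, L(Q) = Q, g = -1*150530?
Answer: -311557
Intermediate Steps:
g = -150530
A = -161011 (A = 3 + 3286*(-49) = 3 - 161014 = -161011)
(g + A) + u(L(-16)) = (-150530 - 161011) - 16 = -311541 - 16 = -311557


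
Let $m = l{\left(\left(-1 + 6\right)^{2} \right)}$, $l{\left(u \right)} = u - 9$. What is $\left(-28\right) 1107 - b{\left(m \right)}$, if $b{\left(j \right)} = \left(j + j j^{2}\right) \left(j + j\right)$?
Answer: $-162580$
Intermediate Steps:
$l{\left(u \right)} = -9 + u$
$m = 16$ ($m = -9 + \left(-1 + 6\right)^{2} = -9 + 5^{2} = -9 + 25 = 16$)
$b{\left(j \right)} = 2 j \left(j + j^{3}\right)$ ($b{\left(j \right)} = \left(j + j^{3}\right) 2 j = 2 j \left(j + j^{3}\right)$)
$\left(-28\right) 1107 - b{\left(m \right)} = \left(-28\right) 1107 - 2 \cdot 16^{2} \left(1 + 16^{2}\right) = -30996 - 2 \cdot 256 \left(1 + 256\right) = -30996 - 2 \cdot 256 \cdot 257 = -30996 - 131584 = -162580$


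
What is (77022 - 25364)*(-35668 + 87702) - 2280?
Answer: 2687970092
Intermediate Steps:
(77022 - 25364)*(-35668 + 87702) - 2280 = 51658*52034 - 2280 = 2687972372 - 2280 = 2687970092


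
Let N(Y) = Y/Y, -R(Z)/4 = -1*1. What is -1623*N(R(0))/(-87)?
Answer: 541/29 ≈ 18.655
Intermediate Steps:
R(Z) = 4 (R(Z) = -(-4) = -4*(-1) = 4)
N(Y) = 1
-1623*N(R(0))/(-87) = -1623/(-87) = -1623*(-1)/87 = -1623*(-1/87) = 541/29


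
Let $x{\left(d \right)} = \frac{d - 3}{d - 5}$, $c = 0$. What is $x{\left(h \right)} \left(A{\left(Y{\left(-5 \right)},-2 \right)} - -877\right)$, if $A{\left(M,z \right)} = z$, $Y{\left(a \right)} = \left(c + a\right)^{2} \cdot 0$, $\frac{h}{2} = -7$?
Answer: $\frac{14875}{19} \approx 782.89$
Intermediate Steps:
$h = -14$ ($h = 2 \left(-7\right) = -14$)
$Y{\left(a \right)} = 0$ ($Y{\left(a \right)} = \left(0 + a\right)^{2} \cdot 0 = a^{2} \cdot 0 = 0$)
$x{\left(d \right)} = \frac{-3 + d}{-5 + d}$
$x{\left(h \right)} \left(A{\left(Y{\left(-5 \right)},-2 \right)} - -877\right) = \frac{-3 - 14}{-5 - 14} \left(-2 - -877\right) = \frac{1}{-19} \left(-17\right) \left(-2 + 877\right) = \left(- \frac{1}{19}\right) \left(-17\right) 875 = \frac{17}{19} \cdot 875 = \frac{14875}{19}$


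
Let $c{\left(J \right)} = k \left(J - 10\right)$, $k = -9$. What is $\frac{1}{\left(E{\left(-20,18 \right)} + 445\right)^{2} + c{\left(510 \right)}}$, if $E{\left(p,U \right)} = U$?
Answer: $\frac{1}{209869} \approx 4.7649 \cdot 10^{-6}$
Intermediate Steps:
$c{\left(J \right)} = 90 - 9 J$ ($c{\left(J \right)} = - 9 \left(J - 10\right) = - 9 \left(-10 + J\right) = 90 - 9 J$)
$\frac{1}{\left(E{\left(-20,18 \right)} + 445\right)^{2} + c{\left(510 \right)}} = \frac{1}{\left(18 + 445\right)^{2} + \left(90 - 4590\right)} = \frac{1}{463^{2} + \left(90 - 4590\right)} = \frac{1}{214369 - 4500} = \frac{1}{209869}$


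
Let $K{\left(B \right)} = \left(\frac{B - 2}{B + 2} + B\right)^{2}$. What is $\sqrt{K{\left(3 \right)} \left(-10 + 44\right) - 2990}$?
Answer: $\frac{i \sqrt{66046}}{5} \approx 51.399 i$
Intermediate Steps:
$K{\left(B \right)} = \left(B + \frac{-2 + B}{2 + B}\right)^{2}$ ($K{\left(B \right)} = \left(\frac{-2 + B}{2 + B} + B\right)^{2} = \left(B + \frac{-2 + B}{2 + B}\right)^{2}$)
$\sqrt{K{\left(3 \right)} \left(-10 + 44\right) - 2990} = \sqrt{\frac{\left(-2 + 3^{2} + 3 \cdot 3\right)^{2}}{\left(2 + 3\right)^{2}} \left(-10 + 44\right) - 2990} = \sqrt{\frac{\left(-2 + 9 + 9\right)^{2}}{25} \cdot 34 - 2990} = \sqrt{\frac{16^{2}}{25} \cdot 34 - 2990} = \sqrt{\frac{1}{25} \cdot 256 \cdot 34 - 2990} = \sqrt{\frac{256}{25} \cdot 34 - 2990} = \sqrt{\frac{8704}{25} - 2990} = \sqrt{- \frac{66046}{25}} = \frac{i \sqrt{66046}}{5}$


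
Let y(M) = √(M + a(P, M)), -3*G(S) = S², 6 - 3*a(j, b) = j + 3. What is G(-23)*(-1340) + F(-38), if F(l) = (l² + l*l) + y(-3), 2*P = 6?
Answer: 717524/3 + I*√3 ≈ 2.3917e+5 + 1.732*I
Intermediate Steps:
P = 3 (P = (½)*6 = 3)
a(j, b) = 1 - j/3 (a(j, b) = 2 - (j + 3)/3 = 2 - (3 + j)/3 = 2 + (-1 - j/3) = 1 - j/3)
G(S) = -S²/3
y(M) = √M (y(M) = √(M + (1 - ⅓*3)) = √(M + (1 - 1)) = √(M + 0) = √M)
F(l) = 2*l² + I*√3 (F(l) = (l² + l*l) + √(-3) = (l² + l²) + I*√3 = 2*l² + I*√3)
G(-23)*(-1340) + F(-38) = -⅓*(-23)²*(-1340) + (2*(-38)² + I*√3) = -⅓*529*(-1340) + (2*1444 + I*√3) = -529/3*(-1340) + (2888 + I*√3) = 708860/3 + (2888 + I*√3) = 717524/3 + I*√3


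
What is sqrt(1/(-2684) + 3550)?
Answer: sqrt(6393421529)/1342 ≈ 59.582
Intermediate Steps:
sqrt(1/(-2684) + 3550) = sqrt(-1/2684 + 3550) = sqrt(9528199/2684) = sqrt(6393421529)/1342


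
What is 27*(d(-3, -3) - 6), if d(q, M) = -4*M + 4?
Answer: 270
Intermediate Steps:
d(q, M) = 4 - 4*M
27*(d(-3, -3) - 6) = 27*((4 - 4*(-3)) - 6) = 27*((4 + 12) - 6) = 27*(16 - 6) = 27*10 = 270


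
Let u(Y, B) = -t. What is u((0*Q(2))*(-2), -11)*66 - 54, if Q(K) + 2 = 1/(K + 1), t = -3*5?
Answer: 936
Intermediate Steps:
t = -15
Q(K) = -2 + 1/(1 + K) (Q(K) = -2 + 1/(K + 1) = -2 + 1/(1 + K))
u(Y, B) = 15 (u(Y, B) = -1*(-15) = 15)
u((0*Q(2))*(-2), -11)*66 - 54 = 15*66 - 54 = 990 - 54 = 936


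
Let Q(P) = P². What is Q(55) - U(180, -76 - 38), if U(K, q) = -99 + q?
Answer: 3238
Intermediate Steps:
Q(55) - U(180, -76 - 38) = 55² - (-99 + (-76 - 38)) = 3025 - (-99 - 114) = 3025 - 1*(-213) = 3025 + 213 = 3238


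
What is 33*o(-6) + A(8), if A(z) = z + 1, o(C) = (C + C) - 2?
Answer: -453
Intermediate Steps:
o(C) = -2 + 2*C (o(C) = 2*C - 2 = -2 + 2*C)
A(z) = 1 + z
33*o(-6) + A(8) = 33*(-2 + 2*(-6)) + (1 + 8) = 33*(-2 - 12) + 9 = 33*(-14) + 9 = -462 + 9 = -453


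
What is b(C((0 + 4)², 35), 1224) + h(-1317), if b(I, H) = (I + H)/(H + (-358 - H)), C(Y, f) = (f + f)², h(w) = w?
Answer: -238805/179 ≈ -1334.1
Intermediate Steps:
C(Y, f) = 4*f² (C(Y, f) = (2*f)² = 4*f²)
b(I, H) = -H/358 - I/358 (b(I, H) = (H + I)/(-358) = (H + I)*(-1/358) = -H/358 - I/358)
b(C((0 + 4)², 35), 1224) + h(-1317) = (-1/358*1224 - 2*35²/179) - 1317 = (-612/179 - 2*1225/179) - 1317 = (-612/179 - 1/358*4900) - 1317 = (-612/179 - 2450/179) - 1317 = -3062/179 - 1317 = -238805/179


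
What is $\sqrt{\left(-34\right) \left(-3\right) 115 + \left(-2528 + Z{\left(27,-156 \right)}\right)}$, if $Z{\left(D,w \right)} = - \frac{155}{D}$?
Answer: $\frac{\sqrt{744897}}{9} \approx 95.897$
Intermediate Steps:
$\sqrt{\left(-34\right) \left(-3\right) 115 + \left(-2528 + Z{\left(27,-156 \right)}\right)} = \sqrt{\left(-34\right) \left(-3\right) 115 - \left(2528 + \frac{155}{27}\right)} = \sqrt{102 \cdot 115 - \frac{68411}{27}} = \sqrt{11730 - \frac{68411}{27}} = \sqrt{\frac{248299}{27}} = \frac{\sqrt{744897}}{9}$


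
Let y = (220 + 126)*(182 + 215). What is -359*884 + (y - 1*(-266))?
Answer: -179728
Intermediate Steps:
y = 137362 (y = 346*397 = 137362)
-359*884 + (y - 1*(-266)) = -359*884 + (137362 - 1*(-266)) = -317356 + (137362 + 266) = -317356 + 137628 = -179728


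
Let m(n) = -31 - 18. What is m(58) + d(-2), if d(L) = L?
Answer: -51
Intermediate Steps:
m(n) = -49
m(58) + d(-2) = -49 - 2 = -51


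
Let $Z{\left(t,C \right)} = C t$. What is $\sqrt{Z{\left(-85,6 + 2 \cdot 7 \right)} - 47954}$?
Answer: $i \sqrt{49654} \approx 222.83 i$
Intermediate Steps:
$\sqrt{Z{\left(-85,6 + 2 \cdot 7 \right)} - 47954} = \sqrt{\left(6 + 2 \cdot 7\right) \left(-85\right) - 47954} = \sqrt{\left(6 + 14\right) \left(-85\right) - 47954} = \sqrt{20 \left(-85\right) - 47954} = \sqrt{-1700 - 47954} = \sqrt{-49654} = i \sqrt{49654}$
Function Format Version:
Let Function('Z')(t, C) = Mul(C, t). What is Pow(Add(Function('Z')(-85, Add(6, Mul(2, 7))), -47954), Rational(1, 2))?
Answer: Mul(I, Pow(49654, Rational(1, 2))) ≈ Mul(222.83, I)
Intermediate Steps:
Pow(Add(Function('Z')(-85, Add(6, Mul(2, 7))), -47954), Rational(1, 2)) = Pow(Add(Mul(Add(6, Mul(2, 7)), -85), -47954), Rational(1, 2)) = Pow(Add(Mul(Add(6, 14), -85), -47954), Rational(1, 2)) = Pow(Add(Mul(20, -85), -47954), Rational(1, 2)) = Pow(Add(-1700, -47954), Rational(1, 2)) = Pow(-49654, Rational(1, 2)) = Mul(I, Pow(49654, Rational(1, 2)))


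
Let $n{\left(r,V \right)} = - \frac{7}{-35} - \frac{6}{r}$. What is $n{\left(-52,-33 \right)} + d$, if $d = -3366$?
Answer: $- \frac{437539}{130} \approx -3365.7$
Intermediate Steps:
$n{\left(r,V \right)} = \frac{1}{5} - \frac{6}{r}$ ($n{\left(r,V \right)} = \left(-7\right) \left(- \frac{1}{35}\right) - \frac{6}{r} = \frac{1}{5} - \frac{6}{r}$)
$n{\left(-52,-33 \right)} + d = \frac{-30 - 52}{5 \left(-52\right)} - 3366 = \frac{1}{5} \left(- \frac{1}{52}\right) \left(-82\right) - 3366 = \frac{41}{130} - 3366 = - \frac{437539}{130}$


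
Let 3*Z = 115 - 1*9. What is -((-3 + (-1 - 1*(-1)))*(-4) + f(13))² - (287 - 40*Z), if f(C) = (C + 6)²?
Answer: -414008/3 ≈ -1.3800e+5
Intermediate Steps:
f(C) = (6 + C)²
Z = 106/3 (Z = (115 - 1*9)/3 = (115 - 9)/3 = (⅓)*106 = 106/3 ≈ 35.333)
-((-3 + (-1 - 1*(-1)))*(-4) + f(13))² - (287 - 40*Z) = -((-3 + (-1 - 1*(-1)))*(-4) + (6 + 13)²)² - (287 - 40*106/3) = -((-3 + (-1 + 1))*(-4) + 19²)² - (287 - 4240/3) = -((-3 + 0)*(-4) + 361)² - 1*(-3379/3) = -(-3*(-4) + 361)² + 3379/3 = -(12 + 361)² + 3379/3 = -1*373² + 3379/3 = -1*139129 + 3379/3 = -139129 + 3379/3 = -414008/3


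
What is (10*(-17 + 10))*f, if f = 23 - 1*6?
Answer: -1190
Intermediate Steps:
f = 17 (f = 23 - 6 = 17)
(10*(-17 + 10))*f = (10*(-17 + 10))*17 = (10*(-7))*17 = -70*17 = -1190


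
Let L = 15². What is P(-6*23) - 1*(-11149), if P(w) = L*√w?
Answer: 11149 + 225*I*√138 ≈ 11149.0 + 2643.2*I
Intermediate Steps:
L = 225
P(w) = 225*√w
P(-6*23) - 1*(-11149) = 225*√(-6*23) - 1*(-11149) = 225*√(-138) + 11149 = 225*(I*√138) + 11149 = 225*I*√138 + 11149 = 11149 + 225*I*√138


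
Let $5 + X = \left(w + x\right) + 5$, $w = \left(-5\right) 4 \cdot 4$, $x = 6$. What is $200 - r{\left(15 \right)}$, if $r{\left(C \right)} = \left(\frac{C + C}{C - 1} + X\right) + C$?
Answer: $\frac{1798}{7} \approx 256.86$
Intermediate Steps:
$w = -80$ ($w = \left(-20\right) 4 = -80$)
$X = -74$ ($X = -5 + \left(\left(-80 + 6\right) + 5\right) = -5 + \left(-74 + 5\right) = -5 - 69 = -74$)
$r{\left(C \right)} = -74 + C + \frac{2 C}{-1 + C}$ ($r{\left(C \right)} = \left(\frac{C + C}{C - 1} - 74\right) + C = \left(\frac{2 C}{-1 + C} - 74\right) + C = \left(-74 + \frac{2 C}{-1 + C}\right) + C = -74 + C + \frac{2 C}{-1 + C}$)
$200 - r{\left(15 \right)} = 200 - \frac{74 + 15^{2} - 1095}{-1 + 15} = 200 - \frac{74 + 225 - 1095}{14} = 200 - \frac{1}{14} \left(-796\right) = 200 - - \frac{398}{7} = 200 + \frac{398}{7} = \frac{1798}{7}$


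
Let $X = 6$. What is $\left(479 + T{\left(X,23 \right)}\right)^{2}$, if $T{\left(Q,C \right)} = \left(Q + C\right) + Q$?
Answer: $264196$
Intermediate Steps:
$T{\left(Q,C \right)} = C + 2 Q$ ($T{\left(Q,C \right)} = \left(C + Q\right) + Q = C + 2 Q$)
$\left(479 + T{\left(X,23 \right)}\right)^{2} = \left(479 + \left(23 + 2 \cdot 6\right)\right)^{2} = \left(479 + \left(23 + 12\right)\right)^{2} = \left(479 + 35\right)^{2} = 514^{2} = 264196$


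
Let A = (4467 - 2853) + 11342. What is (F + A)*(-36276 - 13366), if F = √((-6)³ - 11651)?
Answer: -643161752 - 49642*I*√11867 ≈ -6.4316e+8 - 5.4078e+6*I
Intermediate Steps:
A = 12956 (A = 1614 + 11342 = 12956)
F = I*√11867 (F = √(-216 - 11651) = √(-11867) = I*√11867 ≈ 108.94*I)
(F + A)*(-36276 - 13366) = (I*√11867 + 12956)*(-36276 - 13366) = (12956 + I*√11867)*(-49642) = -643161752 - 49642*I*√11867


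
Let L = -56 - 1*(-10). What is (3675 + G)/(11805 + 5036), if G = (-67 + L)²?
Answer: 16444/16841 ≈ 0.97643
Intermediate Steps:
L = -46 (L = -56 + 10 = -46)
G = 12769 (G = (-67 - 46)² = (-113)² = 12769)
(3675 + G)/(11805 + 5036) = (3675 + 12769)/(11805 + 5036) = 16444/16841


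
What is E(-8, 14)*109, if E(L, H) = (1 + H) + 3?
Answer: 1962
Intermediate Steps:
E(L, H) = 4 + H
E(-8, 14)*109 = (4 + 14)*109 = 18*109 = 1962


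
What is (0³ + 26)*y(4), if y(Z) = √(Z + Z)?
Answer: 52*√2 ≈ 73.539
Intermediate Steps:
y(Z) = √2*√Z (y(Z) = √(2*Z) = √2*√Z)
(0³ + 26)*y(4) = (0³ + 26)*(√2*√4) = (0 + 26)*(√2*2) = 26*(2*√2) = 52*√2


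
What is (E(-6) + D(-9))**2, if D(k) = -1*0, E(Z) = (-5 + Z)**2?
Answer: 14641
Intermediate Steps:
D(k) = 0
(E(-6) + D(-9))**2 = ((-5 - 6)**2 + 0)**2 = ((-11)**2 + 0)**2 = (121 + 0)**2 = 121**2 = 14641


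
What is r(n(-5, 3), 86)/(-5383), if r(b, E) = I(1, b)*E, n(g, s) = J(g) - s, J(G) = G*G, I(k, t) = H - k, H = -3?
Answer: 344/5383 ≈ 0.063905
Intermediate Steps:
I(k, t) = -3 - k
J(G) = G**2
n(g, s) = g**2 - s
r(b, E) = -4*E (r(b, E) = (-3 - 1*1)*E = (-3 - 1)*E = -4*E)
r(n(-5, 3), 86)/(-5383) = -4*86/(-5383) = -344*(-1/5383) = 344/5383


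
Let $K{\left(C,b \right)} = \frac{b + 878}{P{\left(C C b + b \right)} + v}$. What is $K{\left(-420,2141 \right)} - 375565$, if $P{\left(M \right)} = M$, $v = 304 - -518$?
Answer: $- \frac{141841647702076}{377675363} \approx -3.7557 \cdot 10^{5}$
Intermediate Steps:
$v = 822$ ($v = 304 + 518 = 822$)
$K{\left(C,b \right)} = \frac{878 + b}{822 + b + b C^{2}}$ ($K{\left(C,b \right)} = \frac{b + 878}{\left(C C b + b\right) + 822} = \frac{878 + b}{\left(C^{2} b + b\right) + 822} = \frac{878 + b}{\left(b C^{2} + b\right) + 822} = \frac{878 + b}{\left(b + b C^{2}\right) + 822} = \frac{878 + b}{822 + b + b C^{2}}$)
$K{\left(-420,2141 \right)} - 375565 = \frac{878 + 2141}{822 + 2141 \left(1 + \left(-420\right)^{2}\right)} - 375565 = \frac{1}{822 + 2141 \left(1 + 176400\right)} 3019 - 375565 = \frac{1}{822 + 2141 \cdot 176401} \cdot 3019 - 375565 = \frac{1}{822 + 377674541} \cdot 3019 - 375565 = \frac{1}{377675363} \cdot 3019 - 375565 = \frac{3019}{377675363} - 375565 = - \frac{141841647702076}{377675363}$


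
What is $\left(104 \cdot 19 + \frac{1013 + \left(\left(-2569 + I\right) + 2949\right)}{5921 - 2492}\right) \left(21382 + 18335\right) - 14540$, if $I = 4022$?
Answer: $\frac{9973179469}{127} \approx 7.8529 \cdot 10^{7}$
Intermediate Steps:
$\left(104 \cdot 19 + \frac{1013 + \left(\left(-2569 + I\right) + 2949\right)}{5921 - 2492}\right) \left(21382 + 18335\right) - 14540 = \left(104 \cdot 19 + \frac{1013 + \left(\left(-2569 + 4022\right) + 2949\right)}{5921 - 2492}\right) \left(21382 + 18335\right) - 14540 = \left(1976 + \frac{1013 + \left(1453 + 2949\right)}{3429}\right) 39717 - 14540 = \left(1976 + \left(1013 + 4402\right) \frac{1}{3429}\right) 39717 - 14540 = \left(1976 + 5415 \cdot \frac{1}{3429}\right) 39717 - 14540 = \left(1976 + \frac{1805}{1143}\right) 39717 - 14540 = \frac{2260373}{1143} \cdot 39717 - 14540 = \frac{9975026049}{127} - 14540 = \frac{9973179469}{127}$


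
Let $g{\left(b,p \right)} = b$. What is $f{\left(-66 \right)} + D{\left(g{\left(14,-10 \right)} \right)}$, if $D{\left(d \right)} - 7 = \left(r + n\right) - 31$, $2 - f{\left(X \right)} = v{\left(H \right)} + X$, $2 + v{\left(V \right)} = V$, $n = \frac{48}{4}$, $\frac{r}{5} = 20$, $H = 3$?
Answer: $155$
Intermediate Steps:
$r = 100$ ($r = 5 \cdot 20 = 100$)
$n = 12$ ($n = 48 \cdot \frac{1}{4} = 12$)
$v{\left(V \right)} = -2 + V$
$f{\left(X \right)} = 1 - X$ ($f{\left(X \right)} = 2 - \left(\left(-2 + 3\right) + X\right) = 2 - \left(1 + X\right) = 1 - X$)
$D{\left(d \right)} = 88$ ($D{\left(d \right)} = 7 + \left(\left(100 + 12\right) - 31\right) = 7 + \left(112 - 31\right) = 7 + 81 = 88$)
$f{\left(-66 \right)} + D{\left(g{\left(14,-10 \right)} \right)} = \left(1 - -66\right) + 88 = \left(1 + 66\right) + 88 = 67 + 88 = 155$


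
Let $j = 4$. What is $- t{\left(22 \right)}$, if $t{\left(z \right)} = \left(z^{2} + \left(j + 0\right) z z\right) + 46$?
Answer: $-2466$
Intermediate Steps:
$t{\left(z \right)} = 46 + 5 z^{2}$ ($t{\left(z \right)} = \left(z^{2} + \left(4 + 0\right) z z\right) + 46 = \left(z^{2} + 4 z z\right) + 46 = \left(z^{2} + 4 z^{2}\right) + 46 = 5 z^{2} + 46 = 46 + 5 z^{2}$)
$- t{\left(22 \right)} = - (46 + 5 \cdot 22^{2}) = - (46 + 5 \cdot 484) = - (46 + 2420) = \left(-1\right) 2466 = -2466$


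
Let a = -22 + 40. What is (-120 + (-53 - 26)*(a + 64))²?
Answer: 43533604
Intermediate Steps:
a = 18
(-120 + (-53 - 26)*(a + 64))² = (-120 + (-53 - 26)*(18 + 64))² = (-120 - 79*82)² = (-120 - 6478)² = (-6598)² = 43533604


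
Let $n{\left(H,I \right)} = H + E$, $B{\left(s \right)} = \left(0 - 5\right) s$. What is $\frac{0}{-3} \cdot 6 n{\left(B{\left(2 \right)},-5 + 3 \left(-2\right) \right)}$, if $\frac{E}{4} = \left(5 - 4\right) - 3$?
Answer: $0$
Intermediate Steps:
$E = -8$ ($E = 4 \left(\left(5 - 4\right) - 3\right) = 4 \left(1 - 3\right) = 4 \left(-2\right) = -8$)
$B{\left(s \right)} = - 5 s$
$n{\left(H,I \right)} = -8 + H$ ($n{\left(H,I \right)} = H - 8 = -8 + H$)
$\frac{0}{-3} \cdot 6 n{\left(B{\left(2 \right)},-5 + 3 \left(-2\right) \right)} = \frac{0}{-3} \cdot 6 \left(-8 - 10\right) = 0 \left(- \frac{1}{3}\right) 6 \left(-8 - 10\right) = 0 \cdot 6 \left(-18\right) = 0 \left(-18\right) = 0$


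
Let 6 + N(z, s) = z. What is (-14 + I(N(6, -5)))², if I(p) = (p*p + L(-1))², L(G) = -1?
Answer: 169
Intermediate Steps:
N(z, s) = -6 + z
I(p) = (-1 + p²)² (I(p) = (p*p - 1)² = (p² - 1)² = (-1 + p²)²)
(-14 + I(N(6, -5)))² = (-14 + (-1 + (-6 + 6)²)²)² = (-14 + (-1 + 0²)²)² = (-14 + (-1 + 0)²)² = (-14 + (-1)²)² = (-14 + 1)² = (-13)² = 169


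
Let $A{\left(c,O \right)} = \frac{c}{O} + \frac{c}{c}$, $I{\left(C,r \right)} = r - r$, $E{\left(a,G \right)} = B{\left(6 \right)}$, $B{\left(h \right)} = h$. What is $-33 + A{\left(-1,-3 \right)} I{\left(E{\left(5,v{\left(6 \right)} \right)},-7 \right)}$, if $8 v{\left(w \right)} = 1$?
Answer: $-33$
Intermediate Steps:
$v{\left(w \right)} = \frac{1}{8}$ ($v{\left(w \right)} = \frac{1}{8} \cdot 1 = \frac{1}{8}$)
$E{\left(a,G \right)} = 6$
$I{\left(C,r \right)} = 0$
$A{\left(c,O \right)} = 1 + \frac{c}{O}$ ($A{\left(c,O \right)} = \frac{c}{O} + 1 = 1 + \frac{c}{O}$)
$-33 + A{\left(-1,-3 \right)} I{\left(E{\left(5,v{\left(6 \right)} \right)},-7 \right)} = -33 + \frac{-3 - 1}{-3} \cdot 0 = -33 + \left(- \frac{1}{3}\right) \left(-4\right) 0 = -33 + \frac{4}{3} \cdot 0 = -33 + 0 = -33$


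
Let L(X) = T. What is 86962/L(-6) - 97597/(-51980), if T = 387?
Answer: 4558054799/20116260 ≈ 226.59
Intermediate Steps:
L(X) = 387
86962/L(-6) - 97597/(-51980) = 86962/387 - 97597/(-51980) = 86962*(1/387) - 97597*(-1/51980) = 86962/387 + 97597/51980 = 4558054799/20116260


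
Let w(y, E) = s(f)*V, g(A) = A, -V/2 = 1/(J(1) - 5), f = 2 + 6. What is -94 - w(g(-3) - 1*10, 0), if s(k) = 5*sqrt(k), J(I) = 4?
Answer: -94 - 20*sqrt(2) ≈ -122.28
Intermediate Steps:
f = 8
V = 2 (V = -2/(4 - 5) = -2/(-1) = -2*(-1) = 2)
w(y, E) = 20*sqrt(2) (w(y, E) = (5*sqrt(8))*2 = (5*(2*sqrt(2)))*2 = (10*sqrt(2))*2 = 20*sqrt(2))
-94 - w(g(-3) - 1*10, 0) = -94 - 20*sqrt(2)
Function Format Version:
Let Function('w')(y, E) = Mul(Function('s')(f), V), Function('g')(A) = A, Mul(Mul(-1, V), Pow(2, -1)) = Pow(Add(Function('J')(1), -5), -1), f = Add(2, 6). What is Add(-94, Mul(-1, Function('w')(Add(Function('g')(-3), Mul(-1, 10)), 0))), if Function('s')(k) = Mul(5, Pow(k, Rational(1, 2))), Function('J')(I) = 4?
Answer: Add(-94, Mul(-20, Pow(2, Rational(1, 2)))) ≈ -122.28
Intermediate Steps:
f = 8
V = 2 (V = Mul(-2, Pow(Add(4, -5), -1)) = Mul(-2, Pow(-1, -1)) = Mul(-2, -1) = 2)
Function('w')(y, E) = Mul(20, Pow(2, Rational(1, 2))) (Function('w')(y, E) = Mul(Mul(5, Pow(8, Rational(1, 2))), 2) = Mul(Mul(5, Mul(2, Pow(2, Rational(1, 2)))), 2) = Mul(Mul(10, Pow(2, Rational(1, 2))), 2) = Mul(20, Pow(2, Rational(1, 2))))
Add(-94, Mul(-1, Function('w')(Add(Function('g')(-3), Mul(-1, 10)), 0))) = Add(-94, Mul(-1, Mul(20, Pow(2, Rational(1, 2))))) = Add(-94, Mul(-20, Pow(2, Rational(1, 2))))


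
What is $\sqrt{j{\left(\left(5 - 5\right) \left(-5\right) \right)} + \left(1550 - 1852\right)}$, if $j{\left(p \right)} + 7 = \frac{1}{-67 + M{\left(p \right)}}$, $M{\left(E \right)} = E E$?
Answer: $\frac{4 i \sqrt{86698}}{67} \approx 17.579 i$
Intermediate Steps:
$M{\left(E \right)} = E^{2}$
$j{\left(p \right)} = -7 + \frac{1}{-67 + p^{2}}$
$\sqrt{j{\left(\left(5 - 5\right) \left(-5\right) \right)} + \left(1550 - 1852\right)} = \sqrt{\frac{470 - 7 \left(\left(5 - 5\right) \left(-5\right)\right)^{2}}{-67 + \left(\left(5 - 5\right) \left(-5\right)\right)^{2}} + \left(1550 - 1852\right)} = \sqrt{\frac{470 - 7 \left(0 \left(-5\right)\right)^{2}}{-67 + \left(0 \left(-5\right)\right)^{2}} + \left(1550 - 1852\right)} = \sqrt{\frac{470 - 7 \cdot 0^{2}}{-67 + 0^{2}} - 302} = \sqrt{\frac{470 - 0}{-67 + 0} - 302} = \sqrt{\frac{470 + 0}{-67} - 302} = \sqrt{\left(- \frac{1}{67}\right) 470 - 302} = \sqrt{- \frac{470}{67} - 302} = \sqrt{- \frac{20704}{67}} = \frac{4 i \sqrt{86698}}{67}$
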